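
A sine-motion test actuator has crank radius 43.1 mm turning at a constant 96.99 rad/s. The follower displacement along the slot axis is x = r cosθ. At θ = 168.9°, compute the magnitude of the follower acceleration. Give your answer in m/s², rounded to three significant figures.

398

ω = 96.99 rad/s
x = r cosθ ⇒ ẍ = −rω² cosθ (ω constant).
|a| = rω²|cosθ| = 0.0431·(96.99)²·|cos 168.9°| = 397.86 m/s².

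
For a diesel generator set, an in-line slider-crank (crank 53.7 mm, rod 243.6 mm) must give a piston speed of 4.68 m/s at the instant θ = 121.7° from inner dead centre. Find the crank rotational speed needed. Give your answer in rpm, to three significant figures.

1110

For an in-line slider-crank, |v_piston| = rω|sinθ|·[1 + r cosθ/√(L² − r² sin²θ)].
With r = 0.0537 m, L = 0.2436 m, θ = 121.7°: the bracketed kinematic factor |dx/dθ| = 0.040301 m.
ω = v/|dx/dθ| = 4.68/0.040301 = 116.13 rad/s.
N = 60ω/(2π) = 1108.9 rpm.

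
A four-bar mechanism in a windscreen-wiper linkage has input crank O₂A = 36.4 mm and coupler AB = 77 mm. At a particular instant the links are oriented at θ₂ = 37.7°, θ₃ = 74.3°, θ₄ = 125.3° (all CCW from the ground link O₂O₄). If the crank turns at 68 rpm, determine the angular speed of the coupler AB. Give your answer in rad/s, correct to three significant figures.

4.33

ω₂ = 7.121 rad/s (from 68 rpm).
Differentiating the loop-closure r₂e^{iθ₂}+r₃e^{iθ₃}=r₁+r₄e^{iθ₄} gives r₂ω₂e^{iθ₂}+r₃ω₃e^{iθ₃}=r₄ω₄e^{iθ₄}.
Eliminating the other unknown: ω₃ = r₂ω₂ sin(θ₄−θ₂) / [r₃ sin(θ₃−θ₄)].
Numerator sine = +0.99912; denominator sine = -0.77715.
Result = 0.0364·7.121·(+0.99912) / (0.077·(-0.77715)) = -4.3278 rad/s; magnitude 4.3278 rad/s.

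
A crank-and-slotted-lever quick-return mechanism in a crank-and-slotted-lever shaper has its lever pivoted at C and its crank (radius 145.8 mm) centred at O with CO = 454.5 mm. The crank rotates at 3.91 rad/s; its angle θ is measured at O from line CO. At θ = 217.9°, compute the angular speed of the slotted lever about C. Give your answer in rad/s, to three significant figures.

0.984

ω = 3.91 rad/s
Crank pin A relative to C: A = (d + r cosθ, r sinθ); lever angle φ = atan2(r sinθ, d + r cosθ).
Differentiating tanφ: φ̇ = rω(d cosθ + r)/(d² + r² + 2dr cosθ).
d² + r² + 2dr cosθ = |CA|² = 0.123249 m²;  d cosθ + r = -0.21284 m.
|ω_lever| = |0.1458·3.91·-0.21284| / 0.123249 = 0.98447 rad/s.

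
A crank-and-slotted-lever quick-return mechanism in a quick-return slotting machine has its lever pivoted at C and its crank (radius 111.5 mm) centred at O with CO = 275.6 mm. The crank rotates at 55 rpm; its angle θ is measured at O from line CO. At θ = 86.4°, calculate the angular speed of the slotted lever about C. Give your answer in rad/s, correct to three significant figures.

0.897

ω = 5.76 rad/s (from 55 rpm).
Crank pin A relative to C: A = (d + r cosθ, r sinθ); lever angle φ = atan2(r sinθ, d + r cosθ).
Differentiating tanφ: φ̇ = rω(d cosθ + r)/(d² + r² + 2dr cosθ).
d² + r² + 2dr cosθ = |CA|² = 0.0922466 m²;  d cosθ + r = +0.12881 m.
|ω_lever| = |0.1115·5.76·+0.12881| / 0.0922466 = 0.8967 rad/s.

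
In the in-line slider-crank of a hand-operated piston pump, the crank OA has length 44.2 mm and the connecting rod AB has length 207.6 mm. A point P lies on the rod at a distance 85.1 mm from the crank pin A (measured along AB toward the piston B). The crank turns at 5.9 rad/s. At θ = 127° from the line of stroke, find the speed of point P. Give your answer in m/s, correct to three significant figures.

0.218

ω = 5.9 rad/s.  Crank-pin speed |V_A| = rω = 0.26078 m/s, perpendicular to OA.
Rod angle: sinφ = −(r/L) sinθ ⇒ φ = -9.790°; ω_rod = −rω cosθ/√(L²−r²sin²θ) = +0.76715 rad/s.
V_P = V_A + ω_rod × AP, with AP = 0.0851 m along the rod.
Components: V_Px = −rω sinθ − a·ω_rod·sinφ = -0.19717 m/s;  V_Py = rω cosθ + a·ω_rod·cosφ = -0.092607 m/s.
|V_P| = √(V_Px² + V_Py²) = 0.21783 m/s.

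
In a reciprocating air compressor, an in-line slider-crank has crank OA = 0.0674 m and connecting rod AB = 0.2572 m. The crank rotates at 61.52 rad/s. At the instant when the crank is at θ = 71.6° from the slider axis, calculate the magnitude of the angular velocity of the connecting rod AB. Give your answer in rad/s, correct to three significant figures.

ω = 61.52 rad/s
The rod makes angle φ with the slider axis where L sinφ = r sinθ; differentiating, L cosφ·φ̇ = r ω cosθ.
L cosφ = √(L² − r² sin²θ) = 0.24912 m.
|ω_rod| = r ω |cosθ| / √(L² − r² sin²θ) = 0.0674·61.52·0.31565/0.24912 = 5.2537 rad/s.

5.25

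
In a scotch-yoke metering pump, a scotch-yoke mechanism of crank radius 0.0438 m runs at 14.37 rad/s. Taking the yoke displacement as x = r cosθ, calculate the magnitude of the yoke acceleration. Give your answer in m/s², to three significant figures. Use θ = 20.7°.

8.46

ω = 14.37 rad/s
x = r cosθ ⇒ ẍ = −rω² cosθ (ω constant).
|a| = rω²|cosθ| = 0.0438·(14.37)²·|cos 20.7°| = 8.4607 m/s².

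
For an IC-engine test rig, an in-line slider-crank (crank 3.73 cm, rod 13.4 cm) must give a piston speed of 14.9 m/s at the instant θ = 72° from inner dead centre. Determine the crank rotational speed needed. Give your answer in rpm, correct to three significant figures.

For an in-line slider-crank, |v_piston| = rω|sinθ|·[1 + r cosθ/√(L² − r² sin²θ)].
With r = 0.0373 m, L = 0.134 m, θ = 72°: the bracketed kinematic factor |dx/dθ| = 0.038639 m.
ω = v/|dx/dθ| = 14.9/0.038639 = 385.62 rad/s.
N = 60ω/(2π) = 3682.4 rpm.

3680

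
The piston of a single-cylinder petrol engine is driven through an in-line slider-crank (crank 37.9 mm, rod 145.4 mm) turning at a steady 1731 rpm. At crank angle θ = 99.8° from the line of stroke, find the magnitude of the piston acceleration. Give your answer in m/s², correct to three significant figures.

ω = 2π·1731/60 = 181.3 rad/s
x(θ) = r cosθ + √(L² − r² sin²θ); with ω constant, a = ω²·d²x/dθ².
d²x/dθ² = −r cosθ − r²(cos2θ)/√u − r⁴ sin²2θ/(4u^{3/2}),  u = L² − r² sin²θ = 0.0197464 m².
Substituting r = 0.0379 m, L = 0.1454 m, θ = 99.8°: d²x/dθ² = +0.01606 m.
a = ω²·d²x/dθ² = (181.3)²·(+0.01606) = +527.7 m/s²;  |a| = 527.7 m/s².

528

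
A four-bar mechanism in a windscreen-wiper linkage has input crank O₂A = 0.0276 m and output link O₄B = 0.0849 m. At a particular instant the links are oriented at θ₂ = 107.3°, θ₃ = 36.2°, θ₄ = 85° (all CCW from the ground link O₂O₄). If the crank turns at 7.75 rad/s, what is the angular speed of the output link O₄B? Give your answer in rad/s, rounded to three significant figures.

3.17

ω₂ = 7.75 rad/s
Differentiating the loop-closure r₂e^{iθ₂}+r₃e^{iθ₃}=r₁+r₄e^{iθ₄} gives r₂ω₂e^{iθ₂}+r₃ω₃e^{iθ₃}=r₄ω₄e^{iθ₄}.
Eliminating the other unknown: ω₄ = r₂ω₂ sin(θ₂−θ₃) / [r₄ sin(θ₄−θ₃)].
Numerator sine = +0.94609; denominator sine = +0.75241.
Result = 0.0276·7.75·(+0.94609) / (0.0849·(+0.75241)) = +3.1679 rad/s; magnitude 3.1679 rad/s.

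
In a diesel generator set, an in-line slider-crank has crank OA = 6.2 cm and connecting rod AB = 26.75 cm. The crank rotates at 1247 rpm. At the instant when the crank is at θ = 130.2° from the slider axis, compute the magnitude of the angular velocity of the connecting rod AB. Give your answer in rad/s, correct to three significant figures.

19.8

ω = 130.6 rad/s (converted from 1247 rpm).
The rod makes angle φ with the slider axis where L sinφ = r sinθ; differentiating, L cosφ·φ̇ = r ω cosθ.
L cosφ = √(L² − r² sin²θ) = 0.26327 m.
|ω_rod| = r ω |cosθ| / √(L² − r² sin²θ) = 0.062·130.6·0.64546/0.26327 = 19.849 rad/s.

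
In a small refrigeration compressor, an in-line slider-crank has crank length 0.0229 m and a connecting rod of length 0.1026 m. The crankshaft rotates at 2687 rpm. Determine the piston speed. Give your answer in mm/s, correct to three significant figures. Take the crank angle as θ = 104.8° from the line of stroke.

5870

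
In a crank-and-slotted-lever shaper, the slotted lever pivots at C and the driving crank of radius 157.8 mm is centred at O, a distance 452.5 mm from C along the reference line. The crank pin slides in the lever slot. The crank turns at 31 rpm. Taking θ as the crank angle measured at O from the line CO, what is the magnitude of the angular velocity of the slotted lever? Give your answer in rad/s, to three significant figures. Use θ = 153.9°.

1.26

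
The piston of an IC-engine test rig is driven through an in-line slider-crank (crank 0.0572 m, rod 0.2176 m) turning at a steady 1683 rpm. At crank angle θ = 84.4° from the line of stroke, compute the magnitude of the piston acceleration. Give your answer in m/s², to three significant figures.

ω = 2π·1683/60 = 176.2 rad/s
x(θ) = r cosθ + √(L² − r² sin²θ); with ω constant, a = ω²·d²x/dθ².
d²x/dθ² = −r cosθ − r²(cos2θ)/√u − r⁴ sin²2θ/(4u^{3/2}),  u = L² − r² sin²θ = 0.0441091 m².
Substituting r = 0.0572 m, L = 0.2176 m, θ = 84.4°: d²x/dθ² = +0.0096893 m.
a = ω²·d²x/dθ² = (176.2)²·(+0.0096893) = +300.96 m/s²;  |a| = 300.96 m/s².

301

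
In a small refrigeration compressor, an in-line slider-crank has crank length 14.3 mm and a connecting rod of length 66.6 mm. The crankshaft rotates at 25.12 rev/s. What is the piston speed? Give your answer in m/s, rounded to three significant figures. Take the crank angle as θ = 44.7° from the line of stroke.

ω = 2π·25.1 = 157.8 rad/s
For an in-line slider-crank, x = r cosθ + √(L² − r² sin²θ), so v = −rω sinθ·[1 + r cosθ/√(L² − r² sin²θ)].
With r = 0.0143 m, L = 0.0666 m, θ = 44.7°: √(L² − r² sin²θ) = 0.065836 m.
v = −0.0143·157.8·0.70339·[1 + 0.0143·0.71080/0.065836] = -1.8327 m/s.
|v| = 1.8327 m/s.

1.83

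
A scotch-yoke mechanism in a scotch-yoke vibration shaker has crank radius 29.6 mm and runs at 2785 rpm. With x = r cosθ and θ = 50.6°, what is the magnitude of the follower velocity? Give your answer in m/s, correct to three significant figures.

ω = 291.6 rad/s (from 2785 rpm).
x = r cosθ ⇒ ẋ = −rω sinθ.
|v| = rω|sinθ| = 0.0296·291.6·|sin 50.6°| = 6.6708 m/s.

6.67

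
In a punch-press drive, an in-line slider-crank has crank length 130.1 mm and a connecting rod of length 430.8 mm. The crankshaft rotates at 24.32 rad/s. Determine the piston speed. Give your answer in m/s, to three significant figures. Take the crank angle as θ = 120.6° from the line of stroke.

ω = 24.32 rad/s
For an in-line slider-crank, x = r cosθ + √(L² − r² sin²θ), so v = −rω sinθ·[1 + r cosθ/√(L² − r² sin²θ)].
With r = 0.1301 m, L = 0.4308 m, θ = 120.6°: √(L² − r² sin²θ) = 0.41599 m.
v = −0.1301·24.32·0.86074·[1 + 0.1301·-0.50904/0.41599] = -2.2898 m/s.
|v| = 2.2898 m/s.

2.29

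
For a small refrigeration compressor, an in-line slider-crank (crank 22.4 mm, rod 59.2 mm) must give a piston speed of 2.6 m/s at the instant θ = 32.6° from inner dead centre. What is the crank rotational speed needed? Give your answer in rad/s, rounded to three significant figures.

163

For an in-line slider-crank, |v_piston| = rω|sinθ|·[1 + r cosθ/√(L² − r² sin²θ)].
With r = 0.0224 m, L = 0.0592 m, θ = 32.6°: the bracketed kinematic factor |dx/dθ| = 0.015998 m.
ω = v/|dx/dθ| = 2.6/0.015998 = 162.52 rad/s.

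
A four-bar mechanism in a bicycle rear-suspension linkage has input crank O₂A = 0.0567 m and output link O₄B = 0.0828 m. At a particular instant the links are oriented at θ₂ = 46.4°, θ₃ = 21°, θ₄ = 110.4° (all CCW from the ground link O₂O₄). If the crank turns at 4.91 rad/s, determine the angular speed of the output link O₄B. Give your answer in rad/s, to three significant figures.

ω₂ = 4.91 rad/s
Differentiating the loop-closure r₂e^{iθ₂}+r₃e^{iθ₃}=r₁+r₄e^{iθ₄} gives r₂ω₂e^{iθ₂}+r₃ω₃e^{iθ₃}=r₄ω₄e^{iθ₄}.
Eliminating the other unknown: ω₄ = r₂ω₂ sin(θ₂−θ₃) / [r₄ sin(θ₄−θ₃)].
Numerator sine = +0.42894; denominator sine = +0.99995.
Result = 0.0567·4.91·(+0.42894) / (0.0828·(+0.99995)) = +1.4423 rad/s; magnitude 1.4423 rad/s.

1.44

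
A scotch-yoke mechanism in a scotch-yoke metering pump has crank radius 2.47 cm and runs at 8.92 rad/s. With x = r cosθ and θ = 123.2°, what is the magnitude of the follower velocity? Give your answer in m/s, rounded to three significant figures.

0.184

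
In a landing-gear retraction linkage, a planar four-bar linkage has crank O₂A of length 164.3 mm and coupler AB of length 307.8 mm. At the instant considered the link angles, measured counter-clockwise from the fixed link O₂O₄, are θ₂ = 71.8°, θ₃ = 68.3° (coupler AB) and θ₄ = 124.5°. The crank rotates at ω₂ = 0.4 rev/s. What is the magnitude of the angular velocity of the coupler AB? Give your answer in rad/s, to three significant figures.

ω₂ = 2.513 rad/s (from 0.4 rev/s).
Differentiating the loop-closure r₂e^{iθ₂}+r₃e^{iθ₃}=r₁+r₄e^{iθ₄} gives r₂ω₂e^{iθ₂}+r₃ω₃e^{iθ₃}=r₄ω₄e^{iθ₄}.
Eliminating the other unknown: ω₃ = r₂ω₂ sin(θ₄−θ₂) / [r₃ sin(θ₃−θ₄)].
Numerator sine = +0.79547; denominator sine = -0.83098.
Result = 0.1643·2.513·(+0.79547) / (0.3078·(-0.83098)) = -1.2842 rad/s; magnitude 1.2842 rad/s.

1.28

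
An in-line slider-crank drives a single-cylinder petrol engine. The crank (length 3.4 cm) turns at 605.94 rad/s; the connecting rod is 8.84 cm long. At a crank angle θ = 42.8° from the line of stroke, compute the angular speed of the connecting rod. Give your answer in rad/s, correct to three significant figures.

177

ω = 605.9 rad/s
The rod makes angle φ with the slider axis where L sinφ = r sinθ; differentiating, L cosφ·φ̇ = r ω cosθ.
L cosφ = √(L² − r² sin²θ) = 0.085328 m.
|ω_rod| = r ω |cosθ| / √(L² − r² sin²θ) = 0.034·605.9·0.73373/0.085328 = 177.15 rad/s.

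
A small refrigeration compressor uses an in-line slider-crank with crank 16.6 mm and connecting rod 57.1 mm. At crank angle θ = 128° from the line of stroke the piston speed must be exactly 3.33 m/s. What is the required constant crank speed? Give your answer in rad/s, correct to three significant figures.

For an in-line slider-crank, |v_piston| = rω|sinθ|·[1 + r cosθ/√(L² − r² sin²θ)].
With r = 0.0166 m, L = 0.0571 m, θ = 128°: the bracketed kinematic factor |dx/dθ| = 0.010676 m.
ω = v/|dx/dθ| = 3.33/0.010676 = 311.92 rad/s.

312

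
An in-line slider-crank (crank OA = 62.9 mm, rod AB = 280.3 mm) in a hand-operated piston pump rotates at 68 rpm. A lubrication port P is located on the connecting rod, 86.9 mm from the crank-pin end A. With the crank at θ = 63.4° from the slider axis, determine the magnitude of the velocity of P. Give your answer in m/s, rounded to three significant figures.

0.436

ω = 7.121 rad/s.  Crank-pin speed |V_A| = rω = 0.44791 m/s, perpendicular to OA.
Rod angle: sinφ = −(r/L) sinθ ⇒ φ = -11.575°; ω_rod = −rω cosθ/√(L²−r²sin²θ) = -0.73035 rad/s.
V_P = V_A + ω_rod × AP, with AP = 0.0869 m along the rod.
Components: V_Px = −rω sinθ − a·ω_rod·sinφ = -0.41323 m/s;  V_Py = rω cosθ + a·ω_rod·cosφ = +0.13838 m/s.
|V_P| = √(V_Px² + V_Py²) = 0.43579 m/s.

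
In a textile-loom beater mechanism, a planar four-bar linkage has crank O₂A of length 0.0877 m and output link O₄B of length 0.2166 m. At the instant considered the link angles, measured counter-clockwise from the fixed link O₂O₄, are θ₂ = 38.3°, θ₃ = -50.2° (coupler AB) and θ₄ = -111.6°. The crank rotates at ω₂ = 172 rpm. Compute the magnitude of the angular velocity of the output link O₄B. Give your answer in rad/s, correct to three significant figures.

ω₂ = 18.01 rad/s (from 172 rpm).
Differentiating the loop-closure r₂e^{iθ₂}+r₃e^{iθ₃}=r₁+r₄e^{iθ₄} gives r₂ω₂e^{iθ₂}+r₃ω₃e^{iθ₃}=r₄ω₄e^{iθ₄}.
Eliminating the other unknown: ω₄ = r₂ω₂ sin(θ₂−θ₃) / [r₄ sin(θ₄−θ₃)].
Numerator sine = +0.99966; denominator sine = -0.87798.
Result = 0.0877·18.01·(+0.99966) / (0.2166·(-0.87798)) = -8.3035 rad/s; magnitude 8.3035 rad/s.

8.30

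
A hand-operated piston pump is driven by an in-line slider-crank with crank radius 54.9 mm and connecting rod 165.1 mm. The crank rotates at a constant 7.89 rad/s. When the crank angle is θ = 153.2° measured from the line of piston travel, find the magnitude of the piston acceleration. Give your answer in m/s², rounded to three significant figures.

2.35

ω = 7.89 rad/s
x(θ) = r cosθ + √(L² − r² sin²θ); with ω constant, a = ω²·d²x/dθ².
d²x/dθ² = −r cosθ − r²(cos2θ)/√u − r⁴ sin²2θ/(4u^{3/2}),  u = L² − r² sin²θ = 0.0266453 m².
Substituting r = 0.0549 m, L = 0.1651 m, θ = 153.2°: d²x/dθ² = +0.037708 m.
a = ω²·d²x/dθ² = (7.89)²·(+0.037708) = +2.3474 m/s²;  |a| = 2.3474 m/s².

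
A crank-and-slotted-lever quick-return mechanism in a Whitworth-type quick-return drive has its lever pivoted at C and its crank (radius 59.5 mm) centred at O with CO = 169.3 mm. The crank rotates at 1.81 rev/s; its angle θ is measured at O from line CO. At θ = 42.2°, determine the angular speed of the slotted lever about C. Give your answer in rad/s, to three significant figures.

ω = 11.37 rad/s (from 1.81 rev/s).
Crank pin A relative to C: A = (d + r cosθ, r sinθ); lever angle φ = atan2(r sinθ, d + r cosθ).
Differentiating tanφ: φ̇ = rω(d cosθ + r)/(d² + r² + 2dr cosθ).
d² + r² + 2dr cosθ = |CA|² = 0.0471275 m²;  d cosθ + r = +0.18492 m.
|ω_lever| = |0.0595·11.37·+0.18492| / 0.0471275 = 2.6551 rad/s.

2.66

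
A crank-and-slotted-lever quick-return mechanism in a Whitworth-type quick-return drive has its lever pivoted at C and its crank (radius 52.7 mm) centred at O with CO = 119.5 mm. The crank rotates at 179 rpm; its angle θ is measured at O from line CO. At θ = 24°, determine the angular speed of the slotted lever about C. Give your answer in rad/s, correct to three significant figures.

ω = 18.74 rad/s (from 179 rpm).
Crank pin A relative to C: A = (d + r cosθ, r sinθ); lever angle φ = atan2(r sinθ, d + r cosθ).
Differentiating tanφ: φ̇ = rω(d cosθ + r)/(d² + r² + 2dr cosθ).
d² + r² + 2dr cosθ = |CA|² = 0.0285639 m²;  d cosθ + r = +0.16187 m.
|ω_lever| = |0.0527·18.74·+0.16187| / 0.0285639 = 5.5981 rad/s.

5.60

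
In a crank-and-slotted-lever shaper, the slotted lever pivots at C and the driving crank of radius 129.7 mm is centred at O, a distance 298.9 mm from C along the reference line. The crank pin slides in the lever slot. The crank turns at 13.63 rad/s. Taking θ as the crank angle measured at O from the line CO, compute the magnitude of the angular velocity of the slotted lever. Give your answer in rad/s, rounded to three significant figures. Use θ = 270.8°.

2.21

ω = 13.63 rad/s
Crank pin A relative to C: A = (d + r cosθ, r sinθ); lever angle φ = atan2(r sinθ, d + r cosθ).
Differentiating tanφ: φ̇ = rω(d cosθ + r)/(d² + r² + 2dr cosθ).
d² + r² + 2dr cosθ = |CA|² = 0.107246 m²;  d cosθ + r = +0.13387 m.
|ω_lever| = |0.1297·13.63·+0.13387| / 0.107246 = 2.2067 rad/s.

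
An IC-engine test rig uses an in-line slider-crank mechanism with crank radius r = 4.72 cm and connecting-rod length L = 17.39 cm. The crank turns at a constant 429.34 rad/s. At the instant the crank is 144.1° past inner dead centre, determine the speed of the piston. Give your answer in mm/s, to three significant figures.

ω = 429.3 rad/s
For an in-line slider-crank, x = r cosθ + √(L² − r² sin²θ), so v = −rω sinθ·[1 + r cosθ/√(L² − r² sin²θ)].
With r = 0.0472 m, L = 0.1739 m, θ = 144.1°: √(L² − r² sin²θ) = 0.17168 m.
v = −0.0472·429.3·0.58637·[1 + 0.0472·-0.81004/0.17168] = -9.2365 m/s.
|v| = 9.2365 m/s = 9236.5 mm/s.

9240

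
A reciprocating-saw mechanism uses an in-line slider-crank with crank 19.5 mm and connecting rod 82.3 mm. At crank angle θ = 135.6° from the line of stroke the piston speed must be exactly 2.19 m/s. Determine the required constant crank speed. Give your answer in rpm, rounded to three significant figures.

For an in-line slider-crank, |v_piston| = rω|sinθ|·[1 + r cosθ/√(L² − r² sin²θ)].
With r = 0.0195 m, L = 0.0823 m, θ = 135.6°: the bracketed kinematic factor |dx/dθ| = 0.011301 m.
ω = v/|dx/dθ| = 2.19/0.011301 = 193.78 rad/s.
N = 60ω/(2π) = 1850.5 rpm.

1850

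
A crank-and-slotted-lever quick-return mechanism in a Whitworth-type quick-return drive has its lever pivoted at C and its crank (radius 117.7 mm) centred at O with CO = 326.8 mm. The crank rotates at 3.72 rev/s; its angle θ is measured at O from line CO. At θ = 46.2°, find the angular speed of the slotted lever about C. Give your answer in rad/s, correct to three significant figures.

5.44

ω = 23.37 rad/s (from 3.72 rev/s).
Crank pin A relative to C: A = (d + r cosθ, r sinθ); lever angle φ = atan2(r sinθ, d + r cosθ).
Differentiating tanφ: φ̇ = rω(d cosθ + r)/(d² + r² + 2dr cosθ).
d² + r² + 2dr cosθ = |CA|² = 0.173897 m²;  d cosθ + r = +0.34389 m.
|ω_lever| = |0.1177·23.37·+0.34389| / 0.173897 = 5.4404 rad/s.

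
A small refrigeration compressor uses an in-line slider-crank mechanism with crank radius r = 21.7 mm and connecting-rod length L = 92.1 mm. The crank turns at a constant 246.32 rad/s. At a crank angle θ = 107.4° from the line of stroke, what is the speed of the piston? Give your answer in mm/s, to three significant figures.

4730

ω = 246.3 rad/s
For an in-line slider-crank, x = r cosθ + √(L² − r² sin²θ), so v = −rω sinθ·[1 + r cosθ/√(L² − r² sin²θ)].
With r = 0.0217 m, L = 0.0921 m, θ = 107.4°: √(L² − r² sin²θ) = 0.089742 m.
v = −0.0217·246.3·0.95424·[1 + 0.0217·-0.29904/0.089742] = -4.7317 m/s.
|v| = 4.7317 m/s = 4731.7 mm/s.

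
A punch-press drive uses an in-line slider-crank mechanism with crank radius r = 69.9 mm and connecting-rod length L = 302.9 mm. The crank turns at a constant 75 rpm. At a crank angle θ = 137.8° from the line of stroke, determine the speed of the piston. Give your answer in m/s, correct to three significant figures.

ω = 2π·75/60 = 7.854 rad/s
For an in-line slider-crank, x = r cosθ + √(L² − r² sin²θ), so v = −rω sinθ·[1 + r cosθ/√(L² − r² sin²θ)].
With r = 0.0699 m, L = 0.3029 m, θ = 137.8°: √(L² − r² sin²θ) = 0.29924 m.
v = −0.0699·7.854·0.67172·[1 + 0.0699·-0.74080/0.29924] = -0.30496 m/s.
|v| = 0.30496 m/s.

0.305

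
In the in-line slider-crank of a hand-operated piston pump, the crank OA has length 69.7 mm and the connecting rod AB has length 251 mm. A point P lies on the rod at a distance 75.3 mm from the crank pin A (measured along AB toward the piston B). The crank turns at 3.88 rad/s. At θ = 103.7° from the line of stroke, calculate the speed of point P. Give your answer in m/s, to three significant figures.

ω = 3.88 rad/s.  Crank-pin speed |V_A| = rω = 0.27044 m/s, perpendicular to OA.
Rod angle: sinφ = −(r/L) sinθ ⇒ φ = -15.652°; ω_rod = −rω cosθ/√(L²−r²sin²θ) = +0.265 rad/s.
V_P = V_A + ω_rod × AP, with AP = 0.0753 m along the rod.
Components: V_Px = −rω sinθ − a·ω_rod·sinφ = -0.25736 m/s;  V_Py = rω cosθ + a·ω_rod·cosφ = -0.044835 m/s.
|V_P| = √(V_Px² + V_Py²) = 0.26123 m/s.

0.261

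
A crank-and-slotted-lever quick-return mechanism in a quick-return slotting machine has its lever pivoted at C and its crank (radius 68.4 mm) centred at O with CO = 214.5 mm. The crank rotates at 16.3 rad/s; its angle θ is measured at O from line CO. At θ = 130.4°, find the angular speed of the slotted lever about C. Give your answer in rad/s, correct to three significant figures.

2.49

ω = 16.3 rad/s
Crank pin A relative to C: A = (d + r cosθ, r sinθ); lever angle φ = atan2(r sinθ, d + r cosθ).
Differentiating tanφ: φ̇ = rω(d cosθ + r)/(d² + r² + 2dr cosθ).
d² + r² + 2dr cosθ = |CA|² = 0.0316706 m²;  d cosθ + r = -0.070622 m.
|ω_lever| = |0.0684·16.3·-0.070622| / 0.0316706 = 2.4861 rad/s.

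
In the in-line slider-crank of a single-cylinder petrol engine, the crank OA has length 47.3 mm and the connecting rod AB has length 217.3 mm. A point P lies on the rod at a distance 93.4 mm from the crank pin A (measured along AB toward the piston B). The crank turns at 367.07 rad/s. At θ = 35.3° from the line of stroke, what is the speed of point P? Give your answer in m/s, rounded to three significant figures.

ω = 367.1 rad/s.  Crank-pin speed |V_A| = rω = 17.362 m/s, perpendicular to OA.
Rod angle: sinφ = −(r/L) sinθ ⇒ φ = -7.226°; ω_rod = −rω cosθ/√(L²−r²sin²θ) = -65.732 rad/s.
V_P = V_A + ω_rod × AP, with AP = 0.0934 m along the rod.
Components: V_Px = −rω sinθ − a·ω_rod·sinφ = -10.805 m/s;  V_Py = rω cosθ + a·ω_rod·cosφ = +8.0795 m/s.
|V_P| = √(V_Px² + V_Py²) = 13.492 m/s.

13.5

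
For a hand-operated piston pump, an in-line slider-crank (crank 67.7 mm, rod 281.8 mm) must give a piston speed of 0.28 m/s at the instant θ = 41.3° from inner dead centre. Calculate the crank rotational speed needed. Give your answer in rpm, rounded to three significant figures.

50.6

For an in-line slider-crank, |v_piston| = rω|sinθ|·[1 + r cosθ/√(L² − r² sin²θ)].
With r = 0.0677 m, L = 0.2818 m, θ = 41.3°: the bracketed kinematic factor |dx/dθ| = 0.05285 m.
ω = v/|dx/dθ| = 0.28/0.05285 = 5.298 rad/s.
N = 60ω/(2π) = 50.592 rpm.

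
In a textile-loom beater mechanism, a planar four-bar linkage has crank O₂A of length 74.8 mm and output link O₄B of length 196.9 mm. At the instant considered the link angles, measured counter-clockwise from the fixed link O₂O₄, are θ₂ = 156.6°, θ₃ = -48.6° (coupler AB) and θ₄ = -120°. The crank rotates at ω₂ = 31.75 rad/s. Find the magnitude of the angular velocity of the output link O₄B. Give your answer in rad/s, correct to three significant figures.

ω₂ = 31.75 rad/s
Differentiating the loop-closure r₂e^{iθ₂}+r₃e^{iθ₃}=r₁+r₄e^{iθ₄} gives r₂ω₂e^{iθ₂}+r₃ω₃e^{iθ₃}=r₄ω₄e^{iθ₄}.
Eliminating the other unknown: ω₄ = r₂ω₂ sin(θ₂−θ₃) / [r₄ sin(θ₄−θ₃)].
Numerator sine = -0.42578; denominator sine = -0.94777.
Result = 0.0748·31.75·(-0.42578) / (0.1969·(-0.94777)) = +5.4185 rad/s; magnitude 5.4185 rad/s.

5.42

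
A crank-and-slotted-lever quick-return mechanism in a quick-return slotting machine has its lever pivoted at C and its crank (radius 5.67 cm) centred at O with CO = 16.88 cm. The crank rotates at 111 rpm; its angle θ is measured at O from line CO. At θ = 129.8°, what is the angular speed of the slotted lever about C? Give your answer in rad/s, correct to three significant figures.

1.74

ω = 11.62 rad/s (from 111 rpm).
Crank pin A relative to C: A = (d + r cosθ, r sinθ); lever angle φ = atan2(r sinθ, d + r cosθ).
Differentiating tanφ: φ̇ = rω(d cosθ + r)/(d² + r² + 2dr cosθ).
d² + r² + 2dr cosθ = |CA|² = 0.0194554 m²;  d cosθ + r = -0.051351 m.
|ω_lever| = |0.0567·11.62·-0.051351| / 0.0194554 = 1.7396 rad/s.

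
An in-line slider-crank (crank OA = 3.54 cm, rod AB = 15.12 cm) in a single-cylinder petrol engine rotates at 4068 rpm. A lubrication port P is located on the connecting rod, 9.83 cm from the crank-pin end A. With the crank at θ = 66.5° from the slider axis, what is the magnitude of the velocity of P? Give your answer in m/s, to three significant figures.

14.8

ω = 426 rad/s.  Crank-pin speed |V_A| = rω = 15.08 m/s, perpendicular to OA.
Rod angle: sinφ = −(r/L) sinθ ⇒ φ = -12.398°; ω_rod = −rω cosθ/√(L²−r²sin²θ) = -40.72 rad/s.
V_P = V_A + ω_rod × AP, with AP = 0.0983 m along the rod.
Components: V_Px = −rω sinθ − a·ω_rod·sinφ = -14.689 m/s;  V_Py = rω cosθ + a·ω_rod·cosφ = +2.1039 m/s.
|V_P| = √(V_Px² + V_Py²) = 14.839 m/s.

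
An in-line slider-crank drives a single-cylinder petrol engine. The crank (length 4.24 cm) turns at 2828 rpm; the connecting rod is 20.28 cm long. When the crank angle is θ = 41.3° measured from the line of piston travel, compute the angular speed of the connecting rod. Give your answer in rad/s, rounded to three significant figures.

47.0

ω = 296.1 rad/s (converted from 2828 rpm).
The rod makes angle φ with the slider axis where L sinφ = r sinθ; differentiating, L cosφ·φ̇ = r ω cosθ.
L cosφ = √(L² − r² sin²θ) = 0.20086 m.
|ω_rod| = r ω |cosθ| / √(L² − r² sin²θ) = 0.0424·296.1·0.75126/0.20086 = 46.965 rad/s.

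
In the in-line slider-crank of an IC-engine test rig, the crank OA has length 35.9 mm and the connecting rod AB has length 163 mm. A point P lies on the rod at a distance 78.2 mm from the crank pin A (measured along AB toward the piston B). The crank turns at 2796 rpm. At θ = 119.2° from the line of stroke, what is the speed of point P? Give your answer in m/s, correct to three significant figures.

ω = 292.8 rad/s.  Crank-pin speed |V_A| = rω = 10.511 m/s, perpendicular to OA.
Rod angle: sinφ = −(r/L) sinθ ⇒ φ = -11.085°; ω_rod = −rω cosθ/√(L²−r²sin²θ) = +32.059 rad/s.
V_P = V_A + ω_rod × AP, with AP = 0.0782 m along the rod.
Components: V_Px = −rω sinθ − a·ω_rod·sinφ = -8.6936 m/s;  V_Py = rω cosθ + a·ω_rod·cosφ = -2.6679 m/s.
|V_P| = √(V_Px² + V_Py²) = 9.0938 m/s.

9.09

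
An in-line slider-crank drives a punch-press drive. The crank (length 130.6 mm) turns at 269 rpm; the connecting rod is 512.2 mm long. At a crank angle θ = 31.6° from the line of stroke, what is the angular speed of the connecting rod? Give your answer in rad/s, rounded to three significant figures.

6.17

ω = 28.17 rad/s (converted from 269 rpm).
The rod makes angle φ with the slider axis where L sinφ = r sinθ; differentiating, L cosφ·φ̇ = r ω cosθ.
L cosφ = √(L² − r² sin²θ) = 0.50761 m.
|ω_rod| = r ω |cosθ| / √(L² − r² sin²θ) = 0.1306·28.17·0.85173/0.50761 = 6.173 rad/s.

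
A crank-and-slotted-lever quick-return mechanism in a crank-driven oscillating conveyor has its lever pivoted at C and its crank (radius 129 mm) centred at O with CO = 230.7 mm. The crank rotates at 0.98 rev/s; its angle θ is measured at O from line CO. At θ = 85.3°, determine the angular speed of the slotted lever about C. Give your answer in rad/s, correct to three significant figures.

ω = 6.158 rad/s (from 0.98 rev/s).
Crank pin A relative to C: A = (d + r cosθ, r sinθ); lever angle φ = atan2(r sinθ, d + r cosθ).
Differentiating tanφ: φ̇ = rω(d cosθ + r)/(d² + r² + 2dr cosθ).
d² + r² + 2dr cosθ = |CA|² = 0.0747405 m²;  d cosθ + r = +0.1479 m.
|ω_lever| = |0.129·6.158·+0.1479| / 0.0747405 = 1.5719 rad/s.

1.57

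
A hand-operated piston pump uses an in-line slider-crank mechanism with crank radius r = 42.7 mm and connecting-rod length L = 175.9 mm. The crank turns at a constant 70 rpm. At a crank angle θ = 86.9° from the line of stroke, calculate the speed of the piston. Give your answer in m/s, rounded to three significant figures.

0.317

ω = 2π·70/60 = 7.33 rad/s
For an in-line slider-crank, x = r cosθ + √(L² − r² sin²θ), so v = −rω sinθ·[1 + r cosθ/√(L² − r² sin²θ)].
With r = 0.0427 m, L = 0.1759 m, θ = 86.9°: √(L² − r² sin²θ) = 0.17065 m.
v = −0.0427·7.33·0.99854·[1 + 0.0427·0.05408/0.17065] = -0.31678 m/s.
|v| = 0.31678 m/s.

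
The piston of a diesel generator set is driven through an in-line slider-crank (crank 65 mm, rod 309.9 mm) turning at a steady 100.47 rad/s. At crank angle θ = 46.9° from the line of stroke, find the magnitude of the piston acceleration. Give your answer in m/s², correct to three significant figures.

441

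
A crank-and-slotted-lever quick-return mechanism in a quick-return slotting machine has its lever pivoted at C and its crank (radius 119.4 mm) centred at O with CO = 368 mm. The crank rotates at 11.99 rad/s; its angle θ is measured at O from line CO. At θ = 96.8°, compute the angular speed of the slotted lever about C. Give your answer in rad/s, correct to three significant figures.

0.779

ω = 11.99 rad/s
Crank pin A relative to C: A = (d + r cosθ, r sinθ); lever angle φ = atan2(r sinθ, d + r cosθ).
Differentiating tanφ: φ̇ = rω(d cosθ + r)/(d² + r² + 2dr cosθ).
d² + r² + 2dr cosθ = |CA|² = 0.139275 m²;  d cosθ + r = +0.075827 m.
|ω_lever| = |0.1194·11.99·+0.075827| / 0.139275 = 0.77943 rad/s.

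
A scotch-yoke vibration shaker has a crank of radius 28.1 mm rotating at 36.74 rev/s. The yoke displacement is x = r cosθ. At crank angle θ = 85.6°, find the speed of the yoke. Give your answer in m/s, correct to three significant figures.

6.47

ω = 230.8 rad/s (from 36.74 rev/s).
x = r cosθ ⇒ ẋ = −rω sinθ.
|v| = rω|sinθ| = 0.0281·230.8·|sin 85.6°| = 6.4676 m/s.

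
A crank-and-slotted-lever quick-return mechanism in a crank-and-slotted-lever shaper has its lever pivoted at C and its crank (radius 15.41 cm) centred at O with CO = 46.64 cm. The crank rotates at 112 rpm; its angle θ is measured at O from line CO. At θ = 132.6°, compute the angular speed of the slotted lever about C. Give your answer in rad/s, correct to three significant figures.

2.03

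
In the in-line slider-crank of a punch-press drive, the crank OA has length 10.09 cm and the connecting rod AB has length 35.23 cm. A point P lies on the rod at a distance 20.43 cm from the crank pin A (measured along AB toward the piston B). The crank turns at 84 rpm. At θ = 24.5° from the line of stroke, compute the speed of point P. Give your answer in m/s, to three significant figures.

0.543

ω = 8.796 rad/s.  Crank-pin speed |V_A| = rω = 0.88756 m/s, perpendicular to OA.
Rod angle: sinφ = −(r/L) sinθ ⇒ φ = -6.821°; ω_rod = −rω cosθ/√(L²−r²sin²θ) = -2.3088 rad/s.
V_P = V_A + ω_rod × AP, with AP = 0.2043 m along the rod.
Components: V_Px = −rω sinθ − a·ω_rod·sinφ = -0.42409 m/s;  V_Py = rω cosθ + a·ω_rod·cosφ = +0.33929 m/s.
|V_P| = √(V_Px² + V_Py²) = 0.54311 m/s.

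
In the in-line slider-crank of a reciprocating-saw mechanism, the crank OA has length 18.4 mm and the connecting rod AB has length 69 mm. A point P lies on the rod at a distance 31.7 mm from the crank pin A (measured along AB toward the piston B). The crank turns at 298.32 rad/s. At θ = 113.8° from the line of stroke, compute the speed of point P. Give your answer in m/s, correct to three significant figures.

ω = 298.3 rad/s.  Crank-pin speed |V_A| = rω = 5.4891 m/s, perpendicular to OA.
Rod angle: sinφ = −(r/L) sinθ ⇒ φ = -14.122°; ω_rod = −rω cosθ/√(L²−r²sin²θ) = +33.103 rad/s.
V_P = V_A + ω_rod × AP, with AP = 0.0317 m along the rod.
Components: V_Px = −rω sinθ − a·ω_rod·sinφ = -4.7663 m/s;  V_Py = rω cosθ + a·ω_rod·cosφ = -1.1974 m/s.
|V_P| = √(V_Px² + V_Py²) = 4.9144 m/s.

4.91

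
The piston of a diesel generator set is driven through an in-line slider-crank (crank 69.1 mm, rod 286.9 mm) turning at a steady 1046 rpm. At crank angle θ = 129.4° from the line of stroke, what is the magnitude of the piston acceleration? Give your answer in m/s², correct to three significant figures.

563

ω = 2π·1046/60 = 109.5 rad/s
x(θ) = r cosθ + √(L² − r² sin²θ); with ω constant, a = ω²·d²x/dθ².
d²x/dθ² = −r cosθ − r²(cos2θ)/√u − r⁴ sin²2θ/(4u^{3/2}),  u = L² − r² sin²θ = 0.0794605 m².
Substituting r = 0.0691 m, L = 0.2869 m, θ = 129.4°: d²x/dθ² = +0.046905 m.
a = ω²·d²x/dθ² = (109.5)²·(+0.046905) = +562.78 m/s²;  |a| = 562.78 m/s².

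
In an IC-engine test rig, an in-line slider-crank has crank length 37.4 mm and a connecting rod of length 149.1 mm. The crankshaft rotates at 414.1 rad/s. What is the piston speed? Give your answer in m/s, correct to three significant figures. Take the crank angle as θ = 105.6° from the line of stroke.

13.9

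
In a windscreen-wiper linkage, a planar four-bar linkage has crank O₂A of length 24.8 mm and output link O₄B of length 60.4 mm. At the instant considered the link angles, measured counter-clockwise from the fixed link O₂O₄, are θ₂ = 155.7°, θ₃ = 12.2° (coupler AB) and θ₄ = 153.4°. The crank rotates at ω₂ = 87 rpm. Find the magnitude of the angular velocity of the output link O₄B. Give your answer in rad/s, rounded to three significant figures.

ω₂ = 9.111 rad/s (from 87 rpm).
Differentiating the loop-closure r₂e^{iθ₂}+r₃e^{iθ₃}=r₁+r₄e^{iθ₄} gives r₂ω₂e^{iθ₂}+r₃ω₃e^{iθ₃}=r₄ω₄e^{iθ₄}.
Eliminating the other unknown: ω₄ = r₂ω₂ sin(θ₂−θ₃) / [r₄ sin(θ₄−θ₃)].
Numerator sine = +0.59482; denominator sine = +0.62660.
Result = 0.0248·9.111·(+0.59482) / (0.0604·(+0.62660)) = +3.5511 rad/s; magnitude 3.5511 rad/s.

3.55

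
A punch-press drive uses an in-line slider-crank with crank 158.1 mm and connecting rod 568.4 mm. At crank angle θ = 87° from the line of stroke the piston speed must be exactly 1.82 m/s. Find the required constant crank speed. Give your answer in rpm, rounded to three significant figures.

For an in-line slider-crank, |v_piston| = rω|sinθ|·[1 + r cosθ/√(L² − r² sin²θ)].
With r = 0.1581 m, L = 0.5684 m, θ = 87°: the bracketed kinematic factor |dx/dθ| = 0.16028 m.
ω = v/|dx/dθ| = 1.82/0.16028 = 11.355 rad/s.
N = 60ω/(2π) = 108.44 rpm.

108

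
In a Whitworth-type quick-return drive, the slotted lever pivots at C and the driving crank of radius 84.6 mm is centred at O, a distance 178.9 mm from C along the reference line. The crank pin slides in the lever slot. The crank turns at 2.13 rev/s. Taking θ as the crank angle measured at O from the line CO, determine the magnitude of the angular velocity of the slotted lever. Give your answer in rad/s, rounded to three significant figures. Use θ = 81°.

2.90

ω = 13.38 rad/s (from 2.13 rev/s).
Crank pin A relative to C: A = (d + r cosθ, r sinθ); lever angle φ = atan2(r sinθ, d + r cosθ).
Differentiating tanφ: φ̇ = rω(d cosθ + r)/(d² + r² + 2dr cosθ).
d² + r² + 2dr cosθ = |CA|² = 0.0438976 m²;  d cosθ + r = +0.11259 m.
|ω_lever| = |0.0846·13.38·+0.11259| / 0.0438976 = 2.9038 rad/s.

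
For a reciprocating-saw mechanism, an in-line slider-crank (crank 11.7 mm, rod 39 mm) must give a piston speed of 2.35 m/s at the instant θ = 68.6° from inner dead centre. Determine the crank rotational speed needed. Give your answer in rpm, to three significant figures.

For an in-line slider-crank, |v_piston| = rω|sinθ|·[1 + r cosθ/√(L² − r² sin²θ)].
With r = 0.0117 m, L = 0.039 m, θ = 68.6°: the bracketed kinematic factor |dx/dθ| = 0.012135 m.
ω = v/|dx/dθ| = 2.35/0.012135 = 193.65 rad/s.
N = 60ω/(2π) = 1849.2 rpm.

1850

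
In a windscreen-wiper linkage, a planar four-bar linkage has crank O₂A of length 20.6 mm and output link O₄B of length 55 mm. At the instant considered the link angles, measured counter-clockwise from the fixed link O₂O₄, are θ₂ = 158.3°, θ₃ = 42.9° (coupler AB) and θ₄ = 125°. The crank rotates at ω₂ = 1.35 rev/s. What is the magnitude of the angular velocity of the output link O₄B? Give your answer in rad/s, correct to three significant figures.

2.90

ω₂ = 8.482 rad/s (from 1.35 rev/s).
Differentiating the loop-closure r₂e^{iθ₂}+r₃e^{iθ₃}=r₁+r₄e^{iθ₄} gives r₂ω₂e^{iθ₂}+r₃ω₃e^{iθ₃}=r₄ω₄e^{iθ₄}.
Eliminating the other unknown: ω₄ = r₂ω₂ sin(θ₂−θ₃) / [r₄ sin(θ₄−θ₃)].
Numerator sine = +0.90334; denominator sine = +0.99051.
Result = 0.0206·8.482·(+0.90334) / (0.055·(+0.99051)) = +2.8974 rad/s; magnitude 2.8974 rad/s.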